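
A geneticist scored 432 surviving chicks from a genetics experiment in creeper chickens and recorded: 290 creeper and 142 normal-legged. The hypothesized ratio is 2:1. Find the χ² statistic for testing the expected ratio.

Expected counts for N = 432 under a 2:1 ratio (total parts = 3):
  creeper: 432 × 2/3 = 288
  normal-legged: 432 × 1/3 = 144
χ² = Σ (O − E)² / E
  creeper: (290 − 288)² / 288 = 0.0139
  normal-legged: (142 − 144)² / 144 = 0.0278
χ² = 0.0139 + 0.0278 = 0.0417 ≈ 0.042

0.042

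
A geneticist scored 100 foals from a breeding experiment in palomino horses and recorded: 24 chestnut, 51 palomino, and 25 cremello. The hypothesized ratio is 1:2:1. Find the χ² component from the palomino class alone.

The 1:2:1 ratio has 4 parts, so with N = 100 the expected counts are:
  chestnut: 100 × 1/4 = 25
  palomino: 100 × 2/4 = 50
  cremello: 100 × 1/4 = 25
Contribution of palomino: (51 − 50)² / 50 = 0.0200

0.020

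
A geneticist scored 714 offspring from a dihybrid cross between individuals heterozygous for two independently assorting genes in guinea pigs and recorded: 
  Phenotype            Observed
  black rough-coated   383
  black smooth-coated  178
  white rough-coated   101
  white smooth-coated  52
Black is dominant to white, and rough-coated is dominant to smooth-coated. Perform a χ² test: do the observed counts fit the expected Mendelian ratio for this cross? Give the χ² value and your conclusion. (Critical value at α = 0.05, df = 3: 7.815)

24.699; not consistent

A dihybrid F₂ with independent assortment and complete dominance at both loci gives a 9:3:3:1 phenotypic ratio.
Total ratio parts = 16. Expected numbers out of 714:
  black rough-coated: 714 × 9/16 = 401.625
  black smooth-coated: 714 × 3/16 = 133.875
  white rough-coated: 714 × 3/16 = 133.875
  white smooth-coated: 714 × 1/16 = 44.625
χ² = Σ (O − E)² / E
  black rough-coated: (383 − 401.625)² / 401.625 = 0.8637
  black smooth-coated: (178 − 133.875)² / 133.875 = 14.5435
  white rough-coated: (101 − 133.875)² / 133.875 = 8.0729
  white smooth-coated: (52 − 44.625)² / 44.625 = 1.2188
χ² = 0.8637 + 14.5435 + 8.0729 + 1.2188 = 24.6989 ≈ 24.699
Degrees of freedom = 4 − 1 = 3; critical value at α = 0.05 is 7.815.
Since 24.699 > 7.815, we reject the null hypothesis — the data do not fit the 9:3:3:1 ratio.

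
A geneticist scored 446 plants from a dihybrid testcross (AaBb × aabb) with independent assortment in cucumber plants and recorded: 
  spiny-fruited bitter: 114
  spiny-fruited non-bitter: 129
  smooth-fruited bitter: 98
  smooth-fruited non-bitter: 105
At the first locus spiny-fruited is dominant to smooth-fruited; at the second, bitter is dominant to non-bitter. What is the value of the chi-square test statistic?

A dihybrid testcross with independent assortment gives a 1:1:1:1 ratio.
The 1:1:1:1 ratio has 4 parts, so with N = 446 the expected counts are:
  spiny-fruited bitter: 446 × 1/4 = 111.5
  spiny-fruited non-bitter: 446 × 1/4 = 111.5
  smooth-fruited bitter: 446 × 1/4 = 111.5
  smooth-fruited non-bitter: 446 × 1/4 = 111.5
χ² = Σ (O − E)² / E
  spiny-fruited bitter: (114 − 111.5)² / 111.5 = 0.0561
  spiny-fruited non-bitter: (129 − 111.5)² / 111.5 = 2.7466
  smooth-fruited bitter: (98 − 111.5)² / 111.5 = 1.6345
  smooth-fruited non-bitter: (105 − 111.5)² / 111.5 = 0.3789
χ² = 0.0561 + 2.7466 + 1.6345 + 0.3789 = 4.8161 ≈ 4.816

4.816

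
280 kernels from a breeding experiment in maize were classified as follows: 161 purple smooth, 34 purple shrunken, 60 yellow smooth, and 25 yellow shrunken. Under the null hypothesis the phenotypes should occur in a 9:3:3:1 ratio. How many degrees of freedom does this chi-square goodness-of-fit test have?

3

A goodness-of-fit test with 4 phenotype classes has df = 4 − 1 = 3.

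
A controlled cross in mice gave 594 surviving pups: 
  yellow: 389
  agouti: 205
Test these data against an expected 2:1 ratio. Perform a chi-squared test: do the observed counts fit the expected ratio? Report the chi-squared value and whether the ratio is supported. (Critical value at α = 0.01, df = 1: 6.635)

0.371; consistent

The 2:1 ratio has 3 parts, so with N = 594 the expected counts are:
  yellow: 594 × 2/3 = 396
  agouti: 594 × 1/3 = 198
χ² = Σ (O − E)² / E
  yellow: (389 − 396)² / 396 = 0.1237
  agouti: (205 − 198)² / 198 = 0.2475
χ² = 0.1237 + 0.2475 = 0.3712 ≈ 0.371
Degrees of freedom = 2 − 1 = 1; critical value at α = 0.01 is 6.635.
Since 0.371 < 6.635, we fail to reject the null hypothesis — the data are consistent with the 2:1 ratio.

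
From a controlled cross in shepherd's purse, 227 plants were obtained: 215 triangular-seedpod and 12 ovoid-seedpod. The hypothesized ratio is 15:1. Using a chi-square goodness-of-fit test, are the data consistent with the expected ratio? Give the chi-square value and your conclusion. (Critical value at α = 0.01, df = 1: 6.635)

0.360; consistent

Total ratio parts = 16. Expected numbers out of 227:
  triangular-seedpod: 227 × 15/16 = 212.8125
  ovoid-seedpod: 227 × 1/16 = 14.1875
χ² = Σ (O − E)² / E
  triangular-seedpod: (215 − 212.8125)² / 212.8125 = 0.0225
  ovoid-seedpod: (12 − 14.1875)² / 14.1875 = 0.3373
χ² = 0.0225 + 0.3373 = 0.3598 ≈ 0.360
Degrees of freedom = 2 − 1 = 1; critical value at α = 0.01 is 6.635.
Since 0.360 < 6.635, we fail to reject the null hypothesis — the data are consistent with the 15:1 ratio.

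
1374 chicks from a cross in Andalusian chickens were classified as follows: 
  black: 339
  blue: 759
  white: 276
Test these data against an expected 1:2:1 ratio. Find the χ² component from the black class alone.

0.059

The 1:2:1 ratio has 4 parts, so with N = 1374 the expected counts are:
  black: 1374 × 1/4 = 343.5
  blue: 1374 × 2/4 = 687
  white: 1374 × 1/4 = 343.5
Contribution of black: (339 − 343.5)² / 343.5 = 0.0590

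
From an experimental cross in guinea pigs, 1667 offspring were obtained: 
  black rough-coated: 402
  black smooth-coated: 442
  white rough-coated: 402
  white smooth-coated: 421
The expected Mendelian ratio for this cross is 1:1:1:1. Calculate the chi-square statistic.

2.617

Under the 1:1:1:1 hypothesis (Σ ratio = 4, N = 1667):
  black rough-coated: 1667 × 1/4 = 416.75
  black smooth-coated: 1667 × 1/4 = 416.75
  white rough-coated: 1667 × 1/4 = 416.75
  white smooth-coated: 1667 × 1/4 = 416.75
χ² = Σ (O − E)² / E
  black rough-coated: (402 − 416.75)² / 416.75 = 0.5220
  black smooth-coated: (442 − 416.75)² / 416.75 = 1.5298
  white rough-coated: (402 − 416.75)² / 416.75 = 0.5220
  white smooth-coated: (421 − 416.75)² / 416.75 = 0.0433
χ² = 0.5220 + 1.5298 + 0.5220 + 0.0433 = 2.6171 ≈ 2.617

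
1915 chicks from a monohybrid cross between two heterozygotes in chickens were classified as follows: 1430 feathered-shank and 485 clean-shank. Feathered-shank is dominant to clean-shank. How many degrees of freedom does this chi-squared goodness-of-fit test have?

1

For a monohybrid cross between heterozygotes with complete dominance, the expected phenotypic ratio is 3:1.
A goodness-of-fit test with 2 phenotype classes has df = 2 − 1 = 1.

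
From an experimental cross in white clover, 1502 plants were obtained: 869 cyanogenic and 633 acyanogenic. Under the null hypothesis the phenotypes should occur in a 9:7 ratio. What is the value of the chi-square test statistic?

Under the 9:7 hypothesis (Σ ratio = 16, N = 1502):
  cyanogenic: 1502 × 9/16 = 844.875
  acyanogenic: 1502 × 7/16 = 657.125
χ² = Σ (O − E)² / E
  cyanogenic: (869 − 844.875)² / 844.875 = 0.6889
  acyanogenic: (633 − 657.125)² / 657.125 = 0.8857
χ² = 0.6889 + 0.8857 = 1.5746 ≈ 1.575

1.575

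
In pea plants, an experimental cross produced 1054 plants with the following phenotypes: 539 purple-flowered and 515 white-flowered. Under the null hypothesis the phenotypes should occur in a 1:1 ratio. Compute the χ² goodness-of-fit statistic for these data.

Expected counts for N = 1054 under a 1:1 ratio (total parts = 2):
  purple-flowered: 1054 × 1/2 = 527
  white-flowered: 1054 × 1/2 = 527
χ² = Σ (O − E)² / E
  purple-flowered: (539 − 527)² / 527 = 0.2732
  white-flowered: (515 − 527)² / 527 = 0.2732
χ² = 0.2732 + 0.2732 = 0.5464 ≈ 0.546

0.546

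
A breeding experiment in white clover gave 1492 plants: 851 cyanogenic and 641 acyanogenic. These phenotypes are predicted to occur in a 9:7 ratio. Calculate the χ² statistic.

0.376

Total ratio parts = 16. Expected numbers out of 1492:
  cyanogenic: 1492 × 9/16 = 839.25
  acyanogenic: 1492 × 7/16 = 652.75
χ² = Σ (O − E)² / E
  cyanogenic: (851 − 839.25)² / 839.25 = 0.1645
  acyanogenic: (641 − 652.75)² / 652.75 = 0.2115
χ² = 0.1645 + 0.2115 = 0.376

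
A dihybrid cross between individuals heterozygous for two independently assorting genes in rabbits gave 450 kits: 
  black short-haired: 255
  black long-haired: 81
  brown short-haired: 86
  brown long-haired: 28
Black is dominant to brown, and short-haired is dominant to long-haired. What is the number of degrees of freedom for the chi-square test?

A dihybrid F₂ with independent assortment and complete dominance at both loci gives a 9:3:3:1 phenotypic ratio.
A goodness-of-fit test with 4 phenotype classes has df = 4 − 1 = 3.

3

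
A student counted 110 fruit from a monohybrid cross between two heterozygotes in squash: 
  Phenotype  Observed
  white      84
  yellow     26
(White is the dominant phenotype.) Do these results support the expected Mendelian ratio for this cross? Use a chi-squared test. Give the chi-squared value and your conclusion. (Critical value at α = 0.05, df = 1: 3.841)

0.109; consistent

For a monohybrid cross between heterozygotes with complete dominance, the expected phenotypic ratio is 3:1.
Expected counts for N = 110 under a 3:1 ratio (total parts = 4):
  white: 110 × 3/4 = 82.5
  yellow: 110 × 1/4 = 27.5
χ² = Σ (O − E)² / E
  white: (84 − 82.5)² / 82.5 = 0.0273
  yellow: (26 − 27.5)² / 27.5 = 0.0818
χ² = 0.0273 + 0.0818 = 0.1091 ≈ 0.109
Degrees of freedom = 2 − 1 = 1; critical value at α = 0.05 is 3.841.
Since 0.109 < 3.841, we fail to reject the null hypothesis — the data are consistent with the 3:1 ratio.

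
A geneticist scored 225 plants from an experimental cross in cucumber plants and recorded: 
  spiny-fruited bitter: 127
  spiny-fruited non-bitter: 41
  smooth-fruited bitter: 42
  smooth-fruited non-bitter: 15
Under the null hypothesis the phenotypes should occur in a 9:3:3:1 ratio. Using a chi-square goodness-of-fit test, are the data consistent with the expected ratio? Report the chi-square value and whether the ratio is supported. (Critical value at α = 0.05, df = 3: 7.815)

The 9:3:3:1 ratio has 16 parts, so with N = 225 the expected counts are:
  spiny-fruited bitter: 225 × 9/16 = 126.5625
  spiny-fruited non-bitter: 225 × 3/16 = 42.1875
  smooth-fruited bitter: 225 × 3/16 = 42.1875
  smooth-fruited non-bitter: 225 × 1/16 = 14.0625
χ² = Σ (O − E)² / E
  spiny-fruited bitter: (127 − 126.5625)² / 126.5625 = 0.0015
  spiny-fruited non-bitter: (41 − 42.1875)² / 42.1875 = 0.0334
  smooth-fruited bitter: (42 − 42.1875)² / 42.1875 = 0.0008
  smooth-fruited non-bitter: (15 − 14.0625)² / 14.0625 = 0.0625
χ² = 0.0015 + 0.0334 + 0.0008 + 0.0625 = 0.0982 ≈ 0.098
Degrees of freedom = 4 − 1 = 3; critical value at α = 0.05 is 7.815.
Since 0.098 < 7.815, we fail to reject the null hypothesis — the data are consistent with the 9:3:3:1 ratio.

0.098; consistent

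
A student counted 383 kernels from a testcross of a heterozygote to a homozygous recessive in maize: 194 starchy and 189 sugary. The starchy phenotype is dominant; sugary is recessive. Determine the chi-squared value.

0.065

A testcross of a heterozygote (Aa × aa) gives a 1:1 phenotypic ratio.
The 1:1 ratio has 2 parts, so with N = 383 the expected counts are:
  starchy: 383 × 1/2 = 191.5
  sugary: 383 × 1/2 = 191.5
χ² = Σ (O − E)² / E
  starchy: (194 − 191.5)² / 191.5 = 0.0326
  sugary: (189 − 191.5)² / 191.5 = 0.0326
χ² = 0.0326 + 0.0326 = 0.0652 ≈ 0.065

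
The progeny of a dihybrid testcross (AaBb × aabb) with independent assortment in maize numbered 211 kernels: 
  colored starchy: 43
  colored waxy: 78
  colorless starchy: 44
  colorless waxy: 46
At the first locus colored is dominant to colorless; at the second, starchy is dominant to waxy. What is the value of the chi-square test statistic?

A dihybrid testcross with independent assortment gives a 1:1:1:1 ratio.
Total ratio parts = 4. Expected numbers out of 211:
  colored starchy: 211 × 1/4 = 52.75
  colored waxy: 211 × 1/4 = 52.75
  colorless starchy: 211 × 1/4 = 52.75
  colorless waxy: 211 × 1/4 = 52.75
χ² = Σ (O − E)² / E
  colored starchy: (43 − 52.75)² / 52.75 = 1.8021
  colored waxy: (78 − 52.75)² / 52.75 = 12.0865
  colorless starchy: (44 − 52.75)² / 52.75 = 1.4514
  colorless waxy: (46 − 52.75)² / 52.75 = 0.8637
χ² = 1.8021 + 12.0865 + 1.4514 + 0.8637 = 16.2037 ≈ 16.204

16.204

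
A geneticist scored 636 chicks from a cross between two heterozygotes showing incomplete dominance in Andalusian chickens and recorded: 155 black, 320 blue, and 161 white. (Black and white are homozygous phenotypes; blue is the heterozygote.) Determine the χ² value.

With incomplete dominance, a heterozygote × heterozygote cross gives a 1:2:1 phenotypic ratio.
Total ratio parts = 4. Expected numbers out of 636:
  black: 636 × 1/4 = 159
  blue: 636 × 2/4 = 318
  white: 636 × 1/4 = 159
χ² = Σ (O − E)² / E
  black: (155 − 159)² / 159 = 0.1006
  blue: (320 − 318)² / 318 = 0.0126
  white: (161 − 159)² / 159 = 0.0252
χ² = 0.1006 + 0.0126 + 0.0252 = 0.1384 ≈ 0.138

0.138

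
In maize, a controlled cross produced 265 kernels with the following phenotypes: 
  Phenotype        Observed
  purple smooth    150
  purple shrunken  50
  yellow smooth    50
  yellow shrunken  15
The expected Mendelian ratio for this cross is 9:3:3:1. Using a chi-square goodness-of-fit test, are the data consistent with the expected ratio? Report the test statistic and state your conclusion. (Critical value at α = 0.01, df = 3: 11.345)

0.157; consistent

Expected counts for N = 265 under a 9:3:3:1 ratio (total parts = 16):
  purple smooth: 265 × 9/16 = 149.0625
  purple shrunken: 265 × 3/16 = 49.6875
  yellow smooth: 265 × 3/16 = 49.6875
  yellow shrunken: 265 × 1/16 = 16.5625
χ² = Σ (O − E)² / E
  purple smooth: (150 − 149.0625)² / 149.0625 = 0.0059
  purple shrunken: (50 − 49.6875)² / 49.6875 = 0.0020
  yellow smooth: (50 − 49.6875)² / 49.6875 = 0.0020
  yellow shrunken: (15 − 16.5625)² / 16.5625 = 0.1474
χ² = 0.0059 + 0.0020 + 0.0020 + 0.1474 = 0.1573 ≈ 0.157
Degrees of freedom = 4 − 1 = 3; critical value at α = 0.01 is 11.345.
Since 0.157 < 11.345, we fail to reject the null hypothesis — the data are consistent with the 9:3:3:1 ratio.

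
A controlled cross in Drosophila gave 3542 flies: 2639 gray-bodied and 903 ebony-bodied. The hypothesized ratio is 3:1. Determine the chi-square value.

0.461

The 3:1 ratio has 4 parts, so with N = 3542 the expected counts are:
  gray-bodied: 3542 × 3/4 = 2656.5
  ebony-bodied: 3542 × 1/4 = 885.5
χ² = Σ (O − E)² / E
  gray-bodied: (2639 − 2656.5)² / 2656.5 = 0.1153
  ebony-bodied: (903 − 885.5)² / 885.5 = 0.3458
χ² = 0.1153 + 0.3458 = 0.4611 ≈ 0.461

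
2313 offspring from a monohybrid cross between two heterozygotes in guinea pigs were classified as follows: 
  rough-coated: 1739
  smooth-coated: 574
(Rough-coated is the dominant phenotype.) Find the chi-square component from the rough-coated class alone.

For a monohybrid cross between heterozygotes with complete dominance, the expected phenotypic ratio is 3:1.
The 3:1 ratio has 4 parts, so with N = 2313 the expected counts are:
  rough-coated: 2313 × 3/4 = 1734.75
  smooth-coated: 2313 × 1/4 = 578.25
Contribution of rough-coated: (1739 − 1734.75)² / 1734.75 = 0.0104

0.010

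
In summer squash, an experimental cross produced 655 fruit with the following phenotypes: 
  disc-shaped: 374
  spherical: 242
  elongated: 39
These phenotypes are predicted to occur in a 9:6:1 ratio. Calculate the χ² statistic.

0.229

Expected counts for N = 655 under a 9:6:1 ratio (total parts = 16):
  disc-shaped: 655 × 9/16 = 368.4375
  spherical: 655 × 6/16 = 245.625
  elongated: 655 × 1/16 = 40.9375
χ² = Σ (O − E)² / E
  disc-shaped: (374 − 368.4375)² / 368.4375 = 0.0840
  spherical: (242 − 245.625)² / 245.625 = 0.0535
  elongated: (39 − 40.9375)² / 40.9375 = 0.0917
χ² = 0.0840 + 0.0535 + 0.0917 = 0.2292 ≈ 0.229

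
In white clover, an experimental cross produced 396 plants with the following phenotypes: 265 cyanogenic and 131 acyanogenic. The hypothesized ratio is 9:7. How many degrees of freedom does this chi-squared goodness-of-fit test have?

A goodness-of-fit test with 2 phenotype classes has df = 2 − 1 = 1.

1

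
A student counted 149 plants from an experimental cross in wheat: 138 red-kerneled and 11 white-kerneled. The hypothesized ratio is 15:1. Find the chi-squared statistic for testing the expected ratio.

Under the 15:1 hypothesis (Σ ratio = 16, N = 149):
  red-kerneled: 149 × 15/16 = 139.6875
  white-kerneled: 149 × 1/16 = 9.3125
χ² = Σ (O − E)² / E
  red-kerneled: (138 − 139.6875)² / 139.6875 = 0.0204
  white-kerneled: (11 − 9.3125)² / 9.3125 = 0.3058
χ² = 0.0204 + 0.3058 = 0.3262 ≈ 0.326

0.326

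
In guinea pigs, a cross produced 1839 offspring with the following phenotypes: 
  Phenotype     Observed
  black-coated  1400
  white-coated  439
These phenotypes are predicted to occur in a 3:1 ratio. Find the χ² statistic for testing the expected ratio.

Total ratio parts = 4. Expected numbers out of 1839:
  black-coated: 1839 × 3/4 = 1379.25
  white-coated: 1839 × 1/4 = 459.75
χ² = Σ (O − E)² / E
  black-coated: (1400 − 1379.25)² / 1379.25 = 0.3122
  white-coated: (439 − 459.75)² / 459.75 = 0.9365
χ² = 0.3122 + 0.9365 = 1.2487 ≈ 1.249

1.249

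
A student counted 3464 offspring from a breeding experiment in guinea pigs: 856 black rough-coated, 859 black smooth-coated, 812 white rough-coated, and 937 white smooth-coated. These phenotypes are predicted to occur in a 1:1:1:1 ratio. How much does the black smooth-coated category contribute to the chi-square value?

0.057

Under the 1:1:1:1 hypothesis (Σ ratio = 4, N = 3464):
  black rough-coated: 3464 × 1/4 = 866
  black smooth-coated: 3464 × 1/4 = 866
  white rough-coated: 3464 × 1/4 = 866
  white smooth-coated: 3464 × 1/4 = 866
Contribution of black smooth-coated: (859 − 866)² / 866 = 0.0566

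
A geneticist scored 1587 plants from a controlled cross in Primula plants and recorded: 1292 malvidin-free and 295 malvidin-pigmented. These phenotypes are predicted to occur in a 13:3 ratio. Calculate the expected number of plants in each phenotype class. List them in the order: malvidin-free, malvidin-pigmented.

1289.4375, 297.5625

Under the 13:3 hypothesis (Σ ratio = 16, N = 1587):
  malvidin-free: 1587 × 13/16 = 1289.4375
  malvidin-pigmented: 1587 × 3/16 = 297.5625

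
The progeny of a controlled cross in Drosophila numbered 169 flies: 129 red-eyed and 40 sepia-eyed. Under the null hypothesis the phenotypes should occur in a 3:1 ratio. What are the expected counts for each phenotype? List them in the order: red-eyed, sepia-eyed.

126.75, 42.25

Total ratio parts = 4. Expected numbers out of 169:
  red-eyed: 169 × 3/4 = 126.75
  sepia-eyed: 169 × 1/4 = 42.25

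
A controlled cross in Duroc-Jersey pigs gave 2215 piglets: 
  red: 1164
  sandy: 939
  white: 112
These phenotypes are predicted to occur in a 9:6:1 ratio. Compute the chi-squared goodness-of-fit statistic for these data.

24.577

The 9:6:1 ratio has 16 parts, so with N = 2215 the expected counts are:
  red: 2215 × 9/16 = 1245.9375
  sandy: 2215 × 6/16 = 830.625
  white: 2215 × 1/16 = 138.4375
χ² = Σ (O − E)² / E
  red: (1164 − 1245.9375)² / 1245.9375 = 5.3885
  sandy: (939 − 830.625)² / 830.625 = 14.1401
  white: (112 − 138.4375)² / 138.4375 = 5.0488
χ² = 5.3885 + 14.1401 + 5.0488 = 24.5774 ≈ 24.577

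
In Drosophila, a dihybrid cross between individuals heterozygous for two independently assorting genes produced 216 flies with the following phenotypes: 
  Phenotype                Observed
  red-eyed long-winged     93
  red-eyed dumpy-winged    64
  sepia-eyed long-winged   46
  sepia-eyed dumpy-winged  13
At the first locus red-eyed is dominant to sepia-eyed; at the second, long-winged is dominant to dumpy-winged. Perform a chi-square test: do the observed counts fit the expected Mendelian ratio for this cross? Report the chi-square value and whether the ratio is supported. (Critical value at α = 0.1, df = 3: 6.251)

A dihybrid F₂ with independent assortment and complete dominance at both loci gives a 9:3:3:1 phenotypic ratio.
Under the 9:3:3:1 hypothesis (Σ ratio = 16, N = 216):
  red-eyed long-winged: 216 × 9/16 = 121.5
  red-eyed dumpy-winged: 216 × 3/16 = 40.5
  sepia-eyed long-winged: 216 × 3/16 = 40.5
  sepia-eyed dumpy-winged: 216 × 1/16 = 13.5
χ² = Σ (O − E)² / E
  red-eyed long-winged: (93 − 121.5)² / 121.5 = 6.6852
  red-eyed dumpy-winged: (64 − 40.5)² / 40.5 = 13.6358
  sepia-eyed long-winged: (46 − 40.5)² / 40.5 = 0.7469
  sepia-eyed dumpy-winged: (13 − 13.5)² / 13.5 = 0.0185
χ² = 6.6852 + 13.6358 + 0.7469 + 0.0185 = 21.0864 ≈ 21.086
Degrees of freedom = 4 − 1 = 3; critical value at α = 0.1 is 6.251.
Since 21.086 > 6.251, we reject the null hypothesis — the data do not fit the 9:3:3:1 ratio.

21.086; not consistent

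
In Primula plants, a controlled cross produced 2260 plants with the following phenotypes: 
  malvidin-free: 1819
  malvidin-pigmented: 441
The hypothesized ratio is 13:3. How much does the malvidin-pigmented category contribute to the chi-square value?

Under the 13:3 hypothesis (Σ ratio = 16, N = 2260):
  malvidin-free: 2260 × 13/16 = 1836.25
  malvidin-pigmented: 2260 × 3/16 = 423.75
Contribution of malvidin-pigmented: (441 − 423.75)² / 423.75 = 0.7022

0.702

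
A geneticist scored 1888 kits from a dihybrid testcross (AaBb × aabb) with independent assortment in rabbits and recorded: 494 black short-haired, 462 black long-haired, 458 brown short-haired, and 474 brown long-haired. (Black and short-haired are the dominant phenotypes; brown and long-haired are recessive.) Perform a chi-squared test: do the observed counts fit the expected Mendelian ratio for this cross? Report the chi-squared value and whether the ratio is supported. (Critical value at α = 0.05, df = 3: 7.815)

1.661; consistent

A dihybrid testcross with independent assortment gives a 1:1:1:1 ratio.
The 1:1:1:1 ratio has 4 parts, so with N = 1888 the expected counts are:
  black short-haired: 1888 × 1/4 = 472
  black long-haired: 1888 × 1/4 = 472
  brown short-haired: 1888 × 1/4 = 472
  brown long-haired: 1888 × 1/4 = 472
χ² = Σ (O − E)² / E
  black short-haired: (494 − 472)² / 472 = 1.0254
  black long-haired: (462 − 472)² / 472 = 0.2119
  brown short-haired: (458 − 472)² / 472 = 0.4153
  brown long-haired: (474 − 472)² / 472 = 0.0085
χ² = 1.0254 + 0.2119 + 0.4153 + 0.0085 = 1.6611 ≈ 1.661
Degrees of freedom = 4 − 1 = 3; critical value at α = 0.05 is 7.815.
Since 1.661 < 7.815, we fail to reject the null hypothesis — the data are consistent with the 1:1:1:1 ratio.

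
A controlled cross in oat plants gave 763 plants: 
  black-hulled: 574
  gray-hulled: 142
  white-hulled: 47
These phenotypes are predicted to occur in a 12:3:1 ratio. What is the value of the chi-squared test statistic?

Total ratio parts = 16. Expected numbers out of 763:
  black-hulled: 763 × 12/16 = 572.25
  gray-hulled: 763 × 3/16 = 143.0625
  white-hulled: 763 × 1/16 = 47.6875
χ² = Σ (O − E)² / E
  black-hulled: (574 − 572.25)² / 572.25 = 0.0054
  gray-hulled: (142 − 143.0625)² / 143.0625 = 0.0079
  white-hulled: (47 − 47.6875)² / 47.6875 = 0.0099
χ² = 0.0054 + 0.0079 + 0.0099 = 0.0232 ≈ 0.023

0.023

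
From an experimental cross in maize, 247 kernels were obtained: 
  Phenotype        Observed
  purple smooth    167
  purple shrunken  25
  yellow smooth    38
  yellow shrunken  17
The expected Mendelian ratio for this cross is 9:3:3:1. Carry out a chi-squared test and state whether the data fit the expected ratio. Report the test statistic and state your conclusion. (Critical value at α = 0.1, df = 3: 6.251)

The 9:3:3:1 ratio has 16 parts, so with N = 247 the expected counts are:
  purple smooth: 247 × 9/16 = 138.9375
  purple shrunken: 247 × 3/16 = 46.3125
  yellow smooth: 247 × 3/16 = 46.3125
  yellow shrunken: 247 × 1/16 = 15.4375
χ² = Σ (O − E)² / E
  purple smooth: (167 − 138.9375)² / 138.9375 = 5.6680
  purple shrunken: (25 − 46.3125)² / 46.3125 = 9.8078
  yellow smooth: (38 − 46.3125)² / 46.3125 = 1.4920
  yellow shrunken: (17 − 15.4375)² / 15.4375 = 0.1581
χ² = 5.6680 + 9.8078 + 1.4920 + 0.1581 = 17.1259 ≈ 17.126
Degrees of freedom = 4 − 1 = 3; critical value at α = 0.1 is 6.251.
Since 17.126 > 6.251, we reject the null hypothesis — the data do not fit the 9:3:3:1 ratio.

17.126; not consistent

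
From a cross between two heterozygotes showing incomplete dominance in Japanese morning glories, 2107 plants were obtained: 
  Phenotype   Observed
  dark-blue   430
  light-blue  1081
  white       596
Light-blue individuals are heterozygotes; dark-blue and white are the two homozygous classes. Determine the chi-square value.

With incomplete dominance, a heterozygote × heterozygote cross gives a 1:2:1 phenotypic ratio.
Total ratio parts = 4. Expected numbers out of 2107:
  dark-blue: 2107 × 1/4 = 526.75
  light-blue: 2107 × 2/4 = 1053.5
  white: 2107 × 1/4 = 526.75
χ² = Σ (O − E)² / E
  dark-blue: (430 − 526.75)² / 526.75 = 17.7704
  light-blue: (1081 − 1053.5)² / 1053.5 = 0.7178
  white: (596 − 526.75)² / 526.75 = 9.1041
χ² = 17.7704 + 0.7178 + 9.1041 = 27.5923 ≈ 27.592

27.592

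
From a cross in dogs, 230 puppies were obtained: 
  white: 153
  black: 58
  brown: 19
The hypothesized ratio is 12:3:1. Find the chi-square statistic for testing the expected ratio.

8.823

Total ratio parts = 16. Expected numbers out of 230:
  white: 230 × 12/16 = 172.5
  black: 230 × 3/16 = 43.125
  brown: 230 × 1/16 = 14.375
χ² = Σ (O − E)² / E
  white: (153 − 172.5)² / 172.5 = 2.2043
  black: (58 − 43.125)² / 43.125 = 5.1308
  brown: (19 − 14.375)² / 14.375 = 1.4880
χ² = 2.2043 + 5.1308 + 1.4880 = 8.8231 ≈ 8.823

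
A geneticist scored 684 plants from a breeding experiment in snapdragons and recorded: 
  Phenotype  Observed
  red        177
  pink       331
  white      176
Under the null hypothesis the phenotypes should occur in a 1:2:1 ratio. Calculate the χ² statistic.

0.711

Under the 1:2:1 hypothesis (Σ ratio = 4, N = 684):
  red: 684 × 1/4 = 171
  pink: 684 × 2/4 = 342
  white: 684 × 1/4 = 171
χ² = Σ (O − E)² / E
  red: (177 − 171)² / 171 = 0.2105
  pink: (331 − 342)² / 342 = 0.3538
  white: (176 − 171)² / 171 = 0.1462
χ² = 0.2105 + 0.3538 + 0.1462 = 0.7105 ≈ 0.711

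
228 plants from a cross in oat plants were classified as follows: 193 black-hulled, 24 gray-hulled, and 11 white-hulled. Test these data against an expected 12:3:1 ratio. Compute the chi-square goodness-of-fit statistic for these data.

11.795

Expected counts for N = 228 under a 12:3:1 ratio (total parts = 16):
  black-hulled: 228 × 12/16 = 171
  gray-hulled: 228 × 3/16 = 42.75
  white-hulled: 228 × 1/16 = 14.25
χ² = Σ (O − E)² / E
  black-hulled: (193 − 171)² / 171 = 2.8304
  gray-hulled: (24 − 42.75)² / 42.75 = 8.2237
  white-hulled: (11 − 14.25)² / 14.25 = 0.7412
χ² = 2.8304 + 8.2237 + 0.7412 = 11.7953 ≈ 11.795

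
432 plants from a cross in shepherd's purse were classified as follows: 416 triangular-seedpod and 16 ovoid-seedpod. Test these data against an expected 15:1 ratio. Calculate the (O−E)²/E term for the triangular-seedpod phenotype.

0.299

Under the 15:1 hypothesis (Σ ratio = 16, N = 432):
  triangular-seedpod: 432 × 15/16 = 405
  ovoid-seedpod: 432 × 1/16 = 27
Contribution of triangular-seedpod: (416 − 405)² / 405 = 0.2988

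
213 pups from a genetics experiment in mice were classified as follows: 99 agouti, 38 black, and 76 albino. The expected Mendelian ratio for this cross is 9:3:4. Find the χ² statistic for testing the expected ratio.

Total ratio parts = 16. Expected numbers out of 213:
  agouti: 213 × 9/16 = 119.8125
  black: 213 × 3/16 = 39.9375
  albino: 213 × 4/16 = 53.25
χ² = Σ (O − E)² / E
  agouti: (99 − 119.8125)² / 119.8125 = 3.6153
  black: (38 − 39.9375)² / 39.9375 = 0.0940
  albino: (76 − 53.25)² / 53.25 = 9.7195
χ² = 3.6153 + 0.0940 + 9.7195 = 13.4288 ≈ 13.429

13.429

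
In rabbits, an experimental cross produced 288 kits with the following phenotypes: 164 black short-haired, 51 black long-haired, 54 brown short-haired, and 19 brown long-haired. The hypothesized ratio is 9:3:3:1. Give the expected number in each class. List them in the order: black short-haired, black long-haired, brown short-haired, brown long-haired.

Expected counts for N = 288 under a 9:3:3:1 ratio (total parts = 16):
  black short-haired: 288 × 9/16 = 162
  black long-haired: 288 × 3/16 = 54
  brown short-haired: 288 × 3/16 = 54
  brown long-haired: 288 × 1/16 = 18

162, 54, 54, 18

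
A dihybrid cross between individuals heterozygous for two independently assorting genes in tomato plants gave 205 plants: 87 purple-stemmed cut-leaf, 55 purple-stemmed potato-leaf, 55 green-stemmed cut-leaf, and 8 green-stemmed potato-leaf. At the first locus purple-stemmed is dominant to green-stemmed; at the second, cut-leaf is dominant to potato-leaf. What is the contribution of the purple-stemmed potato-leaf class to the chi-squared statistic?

7.137

A dihybrid F₂ with independent assortment and complete dominance at both loci gives a 9:3:3:1 phenotypic ratio.
Total ratio parts = 16. Expected numbers out of 205:
  purple-stemmed cut-leaf: 205 × 9/16 = 115.3125
  purple-stemmed potato-leaf: 205 × 3/16 = 38.4375
  green-stemmed cut-leaf: 205 × 3/16 = 38.4375
  green-stemmed potato-leaf: 205 × 1/16 = 12.8125
Contribution of purple-stemmed potato-leaf: (55 − 38.4375)² / 38.4375 = 7.1367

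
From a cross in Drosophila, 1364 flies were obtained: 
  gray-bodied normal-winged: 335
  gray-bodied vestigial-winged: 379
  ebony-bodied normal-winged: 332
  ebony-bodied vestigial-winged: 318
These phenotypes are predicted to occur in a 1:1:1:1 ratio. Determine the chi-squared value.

6.129

Total ratio parts = 4. Expected numbers out of 1364:
  gray-bodied normal-winged: 1364 × 1/4 = 341
  gray-bodied vestigial-winged: 1364 × 1/4 = 341
  ebony-bodied normal-winged: 1364 × 1/4 = 341
  ebony-bodied vestigial-winged: 1364 × 1/4 = 341
χ² = Σ (O − E)² / E
  gray-bodied normal-winged: (335 − 341)² / 341 = 0.1056
  gray-bodied vestigial-winged: (379 − 341)² / 341 = 4.2346
  ebony-bodied normal-winged: (332 − 341)² / 341 = 0.2375
  ebony-bodied vestigial-winged: (318 − 341)² / 341 = 1.5513
χ² = 0.1056 + 4.2346 + 0.2375 + 1.5513 = 6.129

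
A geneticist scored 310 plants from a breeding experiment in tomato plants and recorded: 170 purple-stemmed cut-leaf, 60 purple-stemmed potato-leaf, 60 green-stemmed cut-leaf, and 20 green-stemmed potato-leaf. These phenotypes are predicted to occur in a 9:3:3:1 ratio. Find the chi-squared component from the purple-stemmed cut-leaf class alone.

The 9:3:3:1 ratio has 16 parts, so with N = 310 the expected counts are:
  purple-stemmed cut-leaf: 310 × 9/16 = 174.375
  purple-stemmed potato-leaf: 310 × 3/16 = 58.125
  green-stemmed cut-leaf: 310 × 3/16 = 58.125
  green-stemmed potato-leaf: 310 × 1/16 = 19.375
Contribution of purple-stemmed cut-leaf: (170 − 174.375)² / 174.375 = 0.1098

0.110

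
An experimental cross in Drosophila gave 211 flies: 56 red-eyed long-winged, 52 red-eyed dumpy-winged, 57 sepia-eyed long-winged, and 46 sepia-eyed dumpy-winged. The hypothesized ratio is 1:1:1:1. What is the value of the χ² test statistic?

1.417

Expected counts for N = 211 under a 1:1:1:1 ratio (total parts = 4):
  red-eyed long-winged: 211 × 1/4 = 52.75
  red-eyed dumpy-winged: 211 × 1/4 = 52.75
  sepia-eyed long-winged: 211 × 1/4 = 52.75
  sepia-eyed dumpy-winged: 211 × 1/4 = 52.75
χ² = Σ (O − E)² / E
  red-eyed long-winged: (56 − 52.75)² / 52.75 = 0.2002
  red-eyed dumpy-winged: (52 − 52.75)² / 52.75 = 0.0107
  sepia-eyed long-winged: (57 − 52.75)² / 52.75 = 0.3424
  sepia-eyed dumpy-winged: (46 − 52.75)² / 52.75 = 0.8637
χ² = 0.2002 + 0.0107 + 0.3424 + 0.8637 = 1.417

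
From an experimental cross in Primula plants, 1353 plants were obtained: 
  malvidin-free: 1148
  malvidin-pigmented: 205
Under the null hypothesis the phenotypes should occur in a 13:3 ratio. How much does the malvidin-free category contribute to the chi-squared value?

The 13:3 ratio has 16 parts, so with N = 1353 the expected counts are:
  malvidin-free: 1353 × 13/16 = 1099.3125
  malvidin-pigmented: 1353 × 3/16 = 253.6875
Contribution of malvidin-free: (1148 − 1099.3125)² / 1099.3125 = 2.1563

2.156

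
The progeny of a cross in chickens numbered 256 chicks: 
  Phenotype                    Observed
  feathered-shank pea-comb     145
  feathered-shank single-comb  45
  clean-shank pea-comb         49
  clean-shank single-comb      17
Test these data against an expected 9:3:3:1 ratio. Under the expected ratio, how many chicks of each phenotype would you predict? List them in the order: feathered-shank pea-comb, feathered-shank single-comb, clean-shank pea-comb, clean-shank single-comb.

144, 48, 48, 16

Under the 9:3:3:1 hypothesis (Σ ratio = 16, N = 256):
  feathered-shank pea-comb: 256 × 9/16 = 144
  feathered-shank single-comb: 256 × 3/16 = 48
  clean-shank pea-comb: 256 × 3/16 = 48
  clean-shank single-comb: 256 × 1/16 = 16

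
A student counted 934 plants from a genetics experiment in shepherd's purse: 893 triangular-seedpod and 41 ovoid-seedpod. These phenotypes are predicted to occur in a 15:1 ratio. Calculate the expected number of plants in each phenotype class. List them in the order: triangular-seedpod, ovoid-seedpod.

875.625, 58.375

Expected counts for N = 934 under a 15:1 ratio (total parts = 16):
  triangular-seedpod: 934 × 15/16 = 875.625
  ovoid-seedpod: 934 × 1/16 = 58.375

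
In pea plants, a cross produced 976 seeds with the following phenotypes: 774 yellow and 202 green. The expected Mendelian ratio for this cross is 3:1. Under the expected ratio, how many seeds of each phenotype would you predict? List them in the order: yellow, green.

Under the 3:1 hypothesis (Σ ratio = 4, N = 976):
  yellow: 976 × 3/4 = 732
  green: 976 × 1/4 = 244

732, 244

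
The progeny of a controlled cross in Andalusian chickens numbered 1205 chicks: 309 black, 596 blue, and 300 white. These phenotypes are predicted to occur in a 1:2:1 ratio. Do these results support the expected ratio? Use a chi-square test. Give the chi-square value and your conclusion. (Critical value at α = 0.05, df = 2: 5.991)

Under the 1:2:1 hypothesis (Σ ratio = 4, N = 1205):
  black: 1205 × 1/4 = 301.25
  blue: 1205 × 2/4 = 602.5
  white: 1205 × 1/4 = 301.25
χ² = Σ (O − E)² / E
  black: (309 − 301.25)² / 301.25 = 0.1994
  blue: (596 − 602.5)² / 602.5 = 0.0701
  white: (300 − 301.25)² / 301.25 = 0.0052
χ² = 0.1994 + 0.0701 + 0.0052 = 0.2747 ≈ 0.275
Degrees of freedom = 3 − 1 = 2; critical value at α = 0.05 is 5.991.
Since 0.275 < 5.991, we fail to reject the null hypothesis — the data are consistent with the 1:2:1 ratio.

0.275; consistent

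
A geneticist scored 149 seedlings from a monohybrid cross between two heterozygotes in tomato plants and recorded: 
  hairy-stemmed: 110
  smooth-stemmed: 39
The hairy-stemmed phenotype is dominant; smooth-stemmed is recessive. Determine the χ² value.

0.110

For a monohybrid cross between heterozygotes with complete dominance, the expected phenotypic ratio is 3:1.
Total ratio parts = 4. Expected numbers out of 149:
  hairy-stemmed: 149 × 3/4 = 111.75
  smooth-stemmed: 149 × 1/4 = 37.25
χ² = Σ (O − E)² / E
  hairy-stemmed: (110 − 111.75)² / 111.75 = 0.0274
  smooth-stemmed: (39 − 37.25)² / 37.25 = 0.0822
χ² = 0.0274 + 0.0822 = 0.1096 ≈ 0.110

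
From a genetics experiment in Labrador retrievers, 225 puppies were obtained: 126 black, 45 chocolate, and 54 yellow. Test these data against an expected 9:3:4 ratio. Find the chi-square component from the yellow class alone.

0.090

Expected counts for N = 225 under a 9:3:4 ratio (total parts = 16):
  black: 225 × 9/16 = 126.5625
  chocolate: 225 × 3/16 = 42.1875
  yellow: 225 × 4/16 = 56.25
Contribution of yellow: (54 − 56.25)² / 56.25 = 0.0900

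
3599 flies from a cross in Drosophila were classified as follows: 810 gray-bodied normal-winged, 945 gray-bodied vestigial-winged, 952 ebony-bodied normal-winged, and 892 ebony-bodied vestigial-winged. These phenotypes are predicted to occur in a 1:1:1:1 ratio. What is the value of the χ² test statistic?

The 1:1:1:1 ratio has 4 parts, so with N = 3599 the expected counts are:
  gray-bodied normal-winged: 3599 × 1/4 = 899.75
  gray-bodied vestigial-winged: 3599 × 1/4 = 899.75
  ebony-bodied normal-winged: 3599 × 1/4 = 899.75
  ebony-bodied vestigial-winged: 3599 × 1/4 = 899.75
χ² = Σ (O − E)² / E
  gray-bodied normal-winged: (810 − 899.75)² / 899.75 = 8.9526
  gray-bodied vestigial-winged: (945 − 899.75)² / 899.75 = 2.2757
  ebony-bodied normal-winged: (952 − 899.75)² / 899.75 = 3.0342
  ebony-bodied vestigial-winged: (892 − 899.75)² / 899.75 = 0.0668
χ² = 8.9526 + 2.2757 + 3.0342 + 0.0668 = 14.3293 ≈ 14.329

14.329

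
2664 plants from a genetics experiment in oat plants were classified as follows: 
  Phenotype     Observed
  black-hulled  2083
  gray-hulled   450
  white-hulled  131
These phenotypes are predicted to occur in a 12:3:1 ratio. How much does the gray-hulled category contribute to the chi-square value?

4.905

Expected counts for N = 2664 under a 12:3:1 ratio (total parts = 16):
  black-hulled: 2664 × 12/16 = 1998
  gray-hulled: 2664 × 3/16 = 499.5
  white-hulled: 2664 × 1/16 = 166.5
Contribution of gray-hulled: (450 − 499.5)² / 499.5 = 4.9054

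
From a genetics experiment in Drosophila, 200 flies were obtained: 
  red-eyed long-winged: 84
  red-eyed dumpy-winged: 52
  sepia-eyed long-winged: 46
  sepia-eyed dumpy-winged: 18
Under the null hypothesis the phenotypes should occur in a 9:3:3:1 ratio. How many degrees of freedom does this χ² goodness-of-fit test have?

3

A goodness-of-fit test with 4 phenotype classes has df = 4 − 1 = 3.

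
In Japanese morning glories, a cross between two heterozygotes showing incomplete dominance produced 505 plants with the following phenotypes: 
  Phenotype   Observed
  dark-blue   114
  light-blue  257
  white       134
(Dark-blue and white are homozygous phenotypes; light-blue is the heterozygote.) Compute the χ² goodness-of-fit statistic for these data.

1.745

With incomplete dominance, a heterozygote × heterozygote cross gives a 1:2:1 phenotypic ratio.
Total ratio parts = 4. Expected numbers out of 505:
  dark-blue: 505 × 1/4 = 126.25
  light-blue: 505 × 2/4 = 252.5
  white: 505 × 1/4 = 126.25
χ² = Σ (O − E)² / E
  dark-blue: (114 − 126.25)² / 126.25 = 1.1886
  light-blue: (257 − 252.5)² / 252.5 = 0.0802
  white: (134 − 126.25)² / 126.25 = 0.4757
χ² = 1.1886 + 0.0802 + 0.4757 = 1.7445 ≈ 1.745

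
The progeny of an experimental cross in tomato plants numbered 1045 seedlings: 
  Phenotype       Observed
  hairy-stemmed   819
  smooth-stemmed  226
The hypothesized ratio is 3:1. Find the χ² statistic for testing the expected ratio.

Total ratio parts = 4. Expected numbers out of 1045:
  hairy-stemmed: 1045 × 3/4 = 783.75
  smooth-stemmed: 1045 × 1/4 = 261.25
χ² = Σ (O − E)² / E
  hairy-stemmed: (819 − 783.75)² / 783.75 = 1.5854
  smooth-stemmed: (226 − 261.25)² / 261.25 = 4.7562
χ² = 1.5854 + 4.7562 = 6.3416 ≈ 6.342

6.342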